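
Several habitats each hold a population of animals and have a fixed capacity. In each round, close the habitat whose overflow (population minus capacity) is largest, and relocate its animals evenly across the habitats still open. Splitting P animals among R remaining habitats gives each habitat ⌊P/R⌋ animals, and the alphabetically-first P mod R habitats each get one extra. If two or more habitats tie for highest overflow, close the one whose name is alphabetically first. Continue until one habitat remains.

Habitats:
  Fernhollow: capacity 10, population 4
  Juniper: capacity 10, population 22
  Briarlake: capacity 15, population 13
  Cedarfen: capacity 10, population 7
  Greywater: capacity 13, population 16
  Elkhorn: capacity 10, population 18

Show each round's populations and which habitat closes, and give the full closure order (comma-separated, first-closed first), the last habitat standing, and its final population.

Closure order: Juniper, Elkhorn, Greywater, Briarlake, Cedarfen
Last habitat: Fernhollow with 80 animals

Round 1: Briarlake=13 Cedarfen=7 Elkhorn=18 Fernhollow=4 Greywater=16 Juniper=22 → close Juniper (overflow 12)
  22÷5 = 4 each, +1 to first 2
Round 2: Briarlake=18 Cedarfen=12 Elkhorn=22 Fernhollow=8 Greywater=20 → close Elkhorn (overflow 12)
  22÷4 = 5 each, +1 to first 2
Round 3: Briarlake=24 Cedarfen=18 Fernhollow=13 Greywater=25 → close Greywater (overflow 12)
  25÷3 = 8 each, +1 to first 1
Round 4: Briarlake=33 Cedarfen=26 Fernhollow=21 → close Briarlake (overflow 18)
  33÷2 = 16 each, +1 to first 1
Round 5: Cedarfen=43 Fernhollow=37 → close Cedarfen (overflow 33)
  43÷1 = 43 each, +1 to first 0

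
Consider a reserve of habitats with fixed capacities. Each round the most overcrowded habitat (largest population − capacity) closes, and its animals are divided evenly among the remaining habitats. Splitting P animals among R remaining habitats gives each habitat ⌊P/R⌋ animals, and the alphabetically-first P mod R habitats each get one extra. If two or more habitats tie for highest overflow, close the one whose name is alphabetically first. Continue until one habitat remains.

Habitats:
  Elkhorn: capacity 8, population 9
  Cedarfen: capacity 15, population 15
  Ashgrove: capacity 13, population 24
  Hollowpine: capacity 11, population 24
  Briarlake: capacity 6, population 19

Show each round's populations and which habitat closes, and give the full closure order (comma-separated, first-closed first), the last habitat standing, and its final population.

Round 1: Ashgrove=24 Briarlake=19 Cedarfen=15 Elkhorn=9 Hollowpine=24 → close Briarlake (overflow 13)
  19÷4 = 4 each, +1 to first 3
Round 2: Ashgrove=29 Cedarfen=20 Elkhorn=14 Hollowpine=28 → close Hollowpine (overflow 17)
  28÷3 = 9 each, +1 to first 1
Round 3: Ashgrove=39 Cedarfen=29 Elkhorn=23 → close Ashgrove (overflow 26)
  39÷2 = 19 each, +1 to first 1
Round 4: Cedarfen=49 Elkhorn=42 → close Cedarfen (overflow 34)
  49÷1 = 49 each, +1 to first 0

Closure order: Briarlake, Hollowpine, Ashgrove, Cedarfen
Last habitat: Elkhorn with 91 animals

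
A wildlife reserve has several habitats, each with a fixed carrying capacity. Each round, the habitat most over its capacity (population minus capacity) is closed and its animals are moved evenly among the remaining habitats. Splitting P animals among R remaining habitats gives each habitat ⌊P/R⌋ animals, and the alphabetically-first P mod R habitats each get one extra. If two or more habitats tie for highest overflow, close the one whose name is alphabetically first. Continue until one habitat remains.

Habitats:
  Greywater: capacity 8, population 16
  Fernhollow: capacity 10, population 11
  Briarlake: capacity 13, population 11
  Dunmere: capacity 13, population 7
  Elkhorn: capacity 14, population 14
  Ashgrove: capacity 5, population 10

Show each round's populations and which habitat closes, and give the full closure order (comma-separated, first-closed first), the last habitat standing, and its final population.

Round 1: Ashgrove=10 Briarlake=11 Dunmere=7 Elkhorn=14 Fernhollow=11 Greywater=16 → close Greywater (overflow 8)
  16÷5 = 3 each, +1 to first 1
Round 2: Ashgrove=14 Briarlake=14 Dunmere=10 Elkhorn=17 Fernhollow=14 → close Ashgrove (overflow 9)
  14÷4 = 3 each, +1 to first 2
Round 3: Briarlake=18 Dunmere=14 Elkhorn=20 Fernhollow=17 → close Fernhollow (overflow 7)
  17÷3 = 5 each, +1 to first 2
Round 4: Briarlake=24 Dunmere=20 Elkhorn=25 → close Briarlake (overflow 11)
  24÷2 = 12 each, +1 to first 0
Round 5: Dunmere=32 Elkhorn=37 → close Elkhorn (overflow 23)
  37÷1 = 37 each, +1 to first 0

Closure order: Greywater, Ashgrove, Fernhollow, Briarlake, Elkhorn
Last habitat: Dunmere with 69 animals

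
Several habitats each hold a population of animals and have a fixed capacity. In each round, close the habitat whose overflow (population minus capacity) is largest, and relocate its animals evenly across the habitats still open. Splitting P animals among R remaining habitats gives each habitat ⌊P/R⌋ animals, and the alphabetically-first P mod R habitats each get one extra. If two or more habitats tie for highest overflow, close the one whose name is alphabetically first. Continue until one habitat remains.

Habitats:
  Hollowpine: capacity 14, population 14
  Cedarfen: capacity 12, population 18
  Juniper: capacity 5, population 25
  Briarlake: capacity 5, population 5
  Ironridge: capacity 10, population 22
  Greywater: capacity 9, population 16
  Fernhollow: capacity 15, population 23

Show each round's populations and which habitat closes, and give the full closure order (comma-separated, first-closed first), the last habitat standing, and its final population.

Round 1: Briarlake=5 Cedarfen=18 Fernhollow=23 Greywater=16 Hollowpine=14 Ironridge=22 Juniper=25 → close Juniper (overflow 20)
  25÷6 = 4 each, +1 to first 1
Round 2: Briarlake=10 Cedarfen=22 Fernhollow=27 Greywater=20 Hollowpine=18 Ironridge=26 → close Ironridge (overflow 16)
  26÷5 = 5 each, +1 to first 1
Round 3: Briarlake=16 Cedarfen=27 Fernhollow=32 Greywater=25 Hollowpine=23 → close Fernhollow (overflow 17)
  32÷4 = 8 each, +1 to first 0
Round 4: Briarlake=24 Cedarfen=35 Greywater=33 Hollowpine=31 → close Greywater (overflow 24)
  33÷3 = 11 each, +1 to first 0
Round 5: Briarlake=35 Cedarfen=46 Hollowpine=42 → close Cedarfen (overflow 34)
  46÷2 = 23 each, +1 to first 0
Round 6: Briarlake=58 Hollowpine=65 → close Briarlake (overflow 53)
  58÷1 = 58 each, +1 to first 0

Closure order: Juniper, Ironridge, Fernhollow, Greywater, Cedarfen, Briarlake
Last habitat: Hollowpine with 123 animals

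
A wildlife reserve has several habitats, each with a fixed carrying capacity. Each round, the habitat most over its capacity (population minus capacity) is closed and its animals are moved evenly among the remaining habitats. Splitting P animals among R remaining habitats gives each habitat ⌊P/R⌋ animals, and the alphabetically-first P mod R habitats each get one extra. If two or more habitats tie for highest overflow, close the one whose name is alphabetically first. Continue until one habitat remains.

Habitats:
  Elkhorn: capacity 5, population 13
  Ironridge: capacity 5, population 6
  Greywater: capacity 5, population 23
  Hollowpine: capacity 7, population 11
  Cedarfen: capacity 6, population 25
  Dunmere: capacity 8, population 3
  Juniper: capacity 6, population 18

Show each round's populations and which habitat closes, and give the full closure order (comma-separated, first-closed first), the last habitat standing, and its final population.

Round 1: Cedarfen=25 Dunmere=3 Elkhorn=13 Greywater=23 Hollowpine=11 Ironridge=6 Juniper=18 → close Cedarfen (overflow 19)
  25÷6 = 4 each, +1 to first 1
Round 2: Dunmere=8 Elkhorn=17 Greywater=27 Hollowpine=15 Ironridge=10 Juniper=22 → close Greywater (overflow 22)
  27÷5 = 5 each, +1 to first 2
Round 3: Dunmere=14 Elkhorn=23 Hollowpine=20 Ironridge=15 Juniper=27 → close Juniper (overflow 21)
  27÷4 = 6 each, +1 to first 3
Round 4: Dunmere=21 Elkhorn=30 Hollowpine=27 Ironridge=21 → close Elkhorn (overflow 25)
  30÷3 = 10 each, +1 to first 0
Round 5: Dunmere=31 Hollowpine=37 Ironridge=31 → close Hollowpine (overflow 30)
  37÷2 = 18 each, +1 to first 1
Round 6: Dunmere=50 Ironridge=49 → close Ironridge (overflow 44)
  49÷1 = 49 each, +1 to first 0

Closure order: Cedarfen, Greywater, Juniper, Elkhorn, Hollowpine, Ironridge
Last habitat: Dunmere with 99 animals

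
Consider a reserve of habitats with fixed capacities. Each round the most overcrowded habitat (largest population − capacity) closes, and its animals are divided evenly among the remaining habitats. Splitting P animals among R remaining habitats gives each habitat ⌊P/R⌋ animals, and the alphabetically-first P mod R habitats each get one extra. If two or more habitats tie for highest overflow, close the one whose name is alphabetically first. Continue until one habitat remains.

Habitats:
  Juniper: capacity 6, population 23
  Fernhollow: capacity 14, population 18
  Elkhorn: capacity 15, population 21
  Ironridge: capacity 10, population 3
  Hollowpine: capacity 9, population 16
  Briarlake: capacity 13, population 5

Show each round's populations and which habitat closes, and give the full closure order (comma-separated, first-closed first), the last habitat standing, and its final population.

Closure order: Juniper, Elkhorn, Hollowpine, Fernhollow, Briarlake
Last habitat: Ironridge with 86 animals

Round 1: Briarlake=5 Elkhorn=21 Fernhollow=18 Hollowpine=16 Ironridge=3 Juniper=23 → close Juniper (overflow 17)
  23÷5 = 4 each, +1 to first 3
Round 2: Briarlake=10 Elkhorn=26 Fernhollow=23 Hollowpine=20 Ironridge=7 → close Elkhorn (overflow 11)
  26÷4 = 6 each, +1 to first 2
Round 3: Briarlake=17 Fernhollow=30 Hollowpine=26 Ironridge=13 → close Hollowpine (overflow 17)
  26÷3 = 8 each, +1 to first 2
Round 4: Briarlake=26 Fernhollow=39 Ironridge=21 → close Fernhollow (overflow 25)
  39÷2 = 19 each, +1 to first 1
Round 5: Briarlake=46 Ironridge=40 → close Briarlake (overflow 33)
  46÷1 = 46 each, +1 to first 0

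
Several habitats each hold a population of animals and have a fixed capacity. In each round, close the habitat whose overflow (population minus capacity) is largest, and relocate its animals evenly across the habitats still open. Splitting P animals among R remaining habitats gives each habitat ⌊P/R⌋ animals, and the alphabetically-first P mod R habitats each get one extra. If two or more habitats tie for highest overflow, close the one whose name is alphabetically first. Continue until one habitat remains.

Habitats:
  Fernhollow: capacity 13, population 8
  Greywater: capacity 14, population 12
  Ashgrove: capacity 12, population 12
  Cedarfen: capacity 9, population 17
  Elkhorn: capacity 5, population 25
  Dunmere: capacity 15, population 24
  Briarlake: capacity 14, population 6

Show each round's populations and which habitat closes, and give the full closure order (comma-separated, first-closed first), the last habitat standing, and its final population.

Round 1: Ashgrove=12 Briarlake=6 Cedarfen=17 Dunmere=24 Elkhorn=25 Fernhollow=8 Greywater=12 → close Elkhorn (overflow 20)
  25÷6 = 4 each, +1 to first 1
Round 2: Ashgrove=17 Briarlake=10 Cedarfen=21 Dunmere=28 Fernhollow=12 Greywater=16 → close Dunmere (overflow 13)
  28÷5 = 5 each, +1 to first 3
Round 3: Ashgrove=23 Briarlake=16 Cedarfen=27 Fernhollow=17 Greywater=21 → close Cedarfen (overflow 18)
  27÷4 = 6 each, +1 to first 3
Round 4: Ashgrove=30 Briarlake=23 Fernhollow=24 Greywater=27 → close Ashgrove (overflow 18)
  30÷3 = 10 each, +1 to first 0
Round 5: Briarlake=33 Fernhollow=34 Greywater=37 → close Greywater (overflow 23)
  37÷2 = 18 each, +1 to first 1
Round 6: Briarlake=52 Fernhollow=52 → close Fernhollow (overflow 39)
  52÷1 = 52 each, +1 to first 0

Closure order: Elkhorn, Dunmere, Cedarfen, Ashgrove, Greywater, Fernhollow
Last habitat: Briarlake with 104 animals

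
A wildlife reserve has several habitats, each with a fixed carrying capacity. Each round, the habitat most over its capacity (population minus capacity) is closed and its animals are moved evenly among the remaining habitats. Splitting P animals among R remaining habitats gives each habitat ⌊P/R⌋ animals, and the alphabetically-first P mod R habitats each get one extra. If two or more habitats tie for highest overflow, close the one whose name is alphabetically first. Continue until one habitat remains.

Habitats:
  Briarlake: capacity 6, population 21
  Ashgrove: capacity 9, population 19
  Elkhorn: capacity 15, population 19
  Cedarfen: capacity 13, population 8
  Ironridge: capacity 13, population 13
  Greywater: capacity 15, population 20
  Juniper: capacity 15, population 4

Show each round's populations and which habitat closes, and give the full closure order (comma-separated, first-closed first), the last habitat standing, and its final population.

Closure order: Briarlake, Ashgrove, Elkhorn, Greywater, Ironridge, Cedarfen
Last habitat: Juniper with 104 animals

Round 1: Ashgrove=19 Briarlake=21 Cedarfen=8 Elkhorn=19 Greywater=20 Ironridge=13 Juniper=4 → close Briarlake (overflow 15)
  21÷6 = 3 each, +1 to first 3
Round 2: Ashgrove=23 Cedarfen=12 Elkhorn=23 Greywater=23 Ironridge=16 Juniper=7 → close Ashgrove (overflow 14)
  23÷5 = 4 each, +1 to first 3
Round 3: Cedarfen=17 Elkhorn=28 Greywater=28 Ironridge=20 Juniper=11 → close Elkhorn (overflow 13)
  28÷4 = 7 each, +1 to first 0
Round 4: Cedarfen=24 Greywater=35 Ironridge=27 Juniper=18 → close Greywater (overflow 20)
  35÷3 = 11 each, +1 to first 2
Round 5: Cedarfen=36 Ironridge=39 Juniper=29 → close Ironridge (overflow 26)
  39÷2 = 19 each, +1 to first 1
Round 6: Cedarfen=56 Juniper=48 → close Cedarfen (overflow 43)
  56÷1 = 56 each, +1 to first 0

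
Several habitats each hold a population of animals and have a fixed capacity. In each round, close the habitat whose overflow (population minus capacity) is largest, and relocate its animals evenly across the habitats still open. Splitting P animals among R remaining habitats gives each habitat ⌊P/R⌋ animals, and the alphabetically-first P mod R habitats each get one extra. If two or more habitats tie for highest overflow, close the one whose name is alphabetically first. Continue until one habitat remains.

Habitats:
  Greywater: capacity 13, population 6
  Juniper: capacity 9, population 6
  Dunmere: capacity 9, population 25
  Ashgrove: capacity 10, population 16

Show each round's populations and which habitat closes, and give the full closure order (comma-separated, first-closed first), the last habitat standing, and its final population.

Round 1: Ashgrove=16 Dunmere=25 Greywater=6 Juniper=6 → close Dunmere (overflow 16)
  25÷3 = 8 each, +1 to first 1
Round 2: Ashgrove=25 Greywater=14 Juniper=14 → close Ashgrove (overflow 15)
  25÷2 = 12 each, +1 to first 1
Round 3: Greywater=27 Juniper=26 → close Juniper (overflow 17)
  26÷1 = 26 each, +1 to first 0

Closure order: Dunmere, Ashgrove, Juniper
Last habitat: Greywater with 53 animals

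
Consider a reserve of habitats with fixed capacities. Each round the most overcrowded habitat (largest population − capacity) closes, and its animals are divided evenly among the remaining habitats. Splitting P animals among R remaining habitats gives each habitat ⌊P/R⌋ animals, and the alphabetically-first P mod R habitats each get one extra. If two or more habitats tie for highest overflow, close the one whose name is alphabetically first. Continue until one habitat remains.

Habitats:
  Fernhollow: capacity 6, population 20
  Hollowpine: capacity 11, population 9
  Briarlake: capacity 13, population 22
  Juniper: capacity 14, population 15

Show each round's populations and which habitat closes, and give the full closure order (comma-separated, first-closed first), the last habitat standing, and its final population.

Round 1: Briarlake=22 Fernhollow=20 Hollowpine=9 Juniper=15 → close Fernhollow (overflow 14)
  20÷3 = 6 each, +1 to first 2
Round 2: Briarlake=29 Hollowpine=16 Juniper=21 → close Briarlake (overflow 16)
  29÷2 = 14 each, +1 to first 1
Round 3: Hollowpine=31 Juniper=35 → close Juniper (overflow 21)
  35÷1 = 35 each, +1 to first 0

Closure order: Fernhollow, Briarlake, Juniper
Last habitat: Hollowpine with 66 animals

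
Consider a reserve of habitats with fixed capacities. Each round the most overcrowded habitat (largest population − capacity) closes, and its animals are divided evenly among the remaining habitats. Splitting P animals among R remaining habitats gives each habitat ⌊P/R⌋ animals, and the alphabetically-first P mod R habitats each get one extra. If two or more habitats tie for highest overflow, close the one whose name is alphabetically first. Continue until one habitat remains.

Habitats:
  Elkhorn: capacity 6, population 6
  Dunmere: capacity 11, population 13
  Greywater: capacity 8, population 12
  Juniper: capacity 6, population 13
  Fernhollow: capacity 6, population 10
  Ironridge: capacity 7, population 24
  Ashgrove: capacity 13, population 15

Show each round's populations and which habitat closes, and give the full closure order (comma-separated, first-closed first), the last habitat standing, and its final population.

Round 1: Ashgrove=15 Dunmere=13 Elkhorn=6 Fernhollow=10 Greywater=12 Ironridge=24 Juniper=13 → close Ironridge (overflow 17)
  24÷6 = 4 each, +1 to first 0
Round 2: Ashgrove=19 Dunmere=17 Elkhorn=10 Fernhollow=14 Greywater=16 Juniper=17 → close Juniper (overflow 11)
  17÷5 = 3 each, +1 to first 2
Round 3: Ashgrove=23 Dunmere=21 Elkhorn=13 Fernhollow=17 Greywater=19 → close Fernhollow (overflow 11)
  17÷4 = 4 each, +1 to first 1
Round 4: Ashgrove=28 Dunmere=25 Elkhorn=17 Greywater=23 → close Ashgrove (overflow 15)
  28÷3 = 9 each, +1 to first 1
Round 5: Dunmere=35 Elkhorn=26 Greywater=32 → close Dunmere (overflow 24)
  35÷2 = 17 each, +1 to first 1
Round 6: Elkhorn=44 Greywater=49 → close Greywater (overflow 41)
  49÷1 = 49 each, +1 to first 0

Closure order: Ironridge, Juniper, Fernhollow, Ashgrove, Dunmere, Greywater
Last habitat: Elkhorn with 93 animals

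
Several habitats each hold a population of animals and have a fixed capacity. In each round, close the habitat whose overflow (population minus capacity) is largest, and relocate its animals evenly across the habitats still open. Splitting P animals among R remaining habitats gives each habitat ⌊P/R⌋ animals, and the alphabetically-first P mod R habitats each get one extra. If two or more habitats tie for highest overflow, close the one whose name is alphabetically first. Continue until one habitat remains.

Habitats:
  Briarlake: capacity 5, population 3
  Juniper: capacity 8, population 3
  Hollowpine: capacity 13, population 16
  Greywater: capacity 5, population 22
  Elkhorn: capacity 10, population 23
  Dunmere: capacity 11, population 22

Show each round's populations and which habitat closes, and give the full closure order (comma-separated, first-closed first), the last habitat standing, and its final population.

Round 1: Briarlake=3 Dunmere=22 Elkhorn=23 Greywater=22 Hollowpine=16 Juniper=3 → close Greywater (overflow 17)
  22÷5 = 4 each, +1 to first 2
Round 2: Briarlake=8 Dunmere=27 Elkhorn=27 Hollowpine=20 Juniper=7 → close Elkhorn (overflow 17)
  27÷4 = 6 each, +1 to first 3
Round 3: Briarlake=15 Dunmere=34 Hollowpine=27 Juniper=13 → close Dunmere (overflow 23)
  34÷3 = 11 each, +1 to first 1
Round 4: Briarlake=27 Hollowpine=38 Juniper=24 → close Hollowpine (overflow 25)
  38÷2 = 19 each, +1 to first 0
Round 5: Briarlake=46 Juniper=43 → close Briarlake (overflow 41)
  46÷1 = 46 each, +1 to first 0

Closure order: Greywater, Elkhorn, Dunmere, Hollowpine, Briarlake
Last habitat: Juniper with 89 animals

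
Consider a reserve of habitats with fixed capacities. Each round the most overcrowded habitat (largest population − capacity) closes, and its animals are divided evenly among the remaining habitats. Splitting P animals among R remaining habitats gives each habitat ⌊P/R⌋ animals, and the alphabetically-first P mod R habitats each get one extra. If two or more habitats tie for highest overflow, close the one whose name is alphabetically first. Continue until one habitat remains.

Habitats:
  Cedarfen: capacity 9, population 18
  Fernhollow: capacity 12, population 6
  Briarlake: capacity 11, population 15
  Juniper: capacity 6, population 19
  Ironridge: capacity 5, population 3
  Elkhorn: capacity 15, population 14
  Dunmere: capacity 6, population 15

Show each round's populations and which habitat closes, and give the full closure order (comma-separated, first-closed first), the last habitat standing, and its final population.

Closure order: Juniper, Cedarfen, Dunmere, Briarlake, Elkhorn, Ironridge
Last habitat: Fernhollow with 90 animals

Round 1: Briarlake=15 Cedarfen=18 Dunmere=15 Elkhorn=14 Fernhollow=6 Ironridge=3 Juniper=19 → close Juniper (overflow 13)
  19÷6 = 3 each, +1 to first 1
Round 2: Briarlake=19 Cedarfen=21 Dunmere=18 Elkhorn=17 Fernhollow=9 Ironridge=6 → close Cedarfen (overflow 12)
  21÷5 = 4 each, +1 to first 1
Round 3: Briarlake=24 Dunmere=22 Elkhorn=21 Fernhollow=13 Ironridge=10 → close Dunmere (overflow 16)
  22÷4 = 5 each, +1 to first 2
Round 4: Briarlake=30 Elkhorn=27 Fernhollow=18 Ironridge=15 → close Briarlake (overflow 19)
  30÷3 = 10 each, +1 to first 0
Round 5: Elkhorn=37 Fernhollow=28 Ironridge=25 → close Elkhorn (overflow 22)
  37÷2 = 18 each, +1 to first 1
Round 6: Fernhollow=47 Ironridge=43 → close Ironridge (overflow 38)
  43÷1 = 43 each, +1 to first 0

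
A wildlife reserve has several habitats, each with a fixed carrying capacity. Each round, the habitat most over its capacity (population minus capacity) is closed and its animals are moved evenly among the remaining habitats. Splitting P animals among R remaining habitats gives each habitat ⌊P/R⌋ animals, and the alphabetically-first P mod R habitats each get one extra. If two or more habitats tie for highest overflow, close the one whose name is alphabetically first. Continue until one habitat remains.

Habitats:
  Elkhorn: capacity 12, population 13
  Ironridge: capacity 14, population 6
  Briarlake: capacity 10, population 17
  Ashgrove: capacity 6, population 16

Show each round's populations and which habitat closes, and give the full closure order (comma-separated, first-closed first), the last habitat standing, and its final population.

Closure order: Ashgrove, Briarlake, Elkhorn
Last habitat: Ironridge with 52 animals

Round 1: Ashgrove=16 Briarlake=17 Elkhorn=13 Ironridge=6 → close Ashgrove (overflow 10)
  16÷3 = 5 each, +1 to first 1
Round 2: Briarlake=23 Elkhorn=18 Ironridge=11 → close Briarlake (overflow 13)
  23÷2 = 11 each, +1 to first 1
Round 3: Elkhorn=30 Ironridge=22 → close Elkhorn (overflow 18)
  30÷1 = 30 each, +1 to first 0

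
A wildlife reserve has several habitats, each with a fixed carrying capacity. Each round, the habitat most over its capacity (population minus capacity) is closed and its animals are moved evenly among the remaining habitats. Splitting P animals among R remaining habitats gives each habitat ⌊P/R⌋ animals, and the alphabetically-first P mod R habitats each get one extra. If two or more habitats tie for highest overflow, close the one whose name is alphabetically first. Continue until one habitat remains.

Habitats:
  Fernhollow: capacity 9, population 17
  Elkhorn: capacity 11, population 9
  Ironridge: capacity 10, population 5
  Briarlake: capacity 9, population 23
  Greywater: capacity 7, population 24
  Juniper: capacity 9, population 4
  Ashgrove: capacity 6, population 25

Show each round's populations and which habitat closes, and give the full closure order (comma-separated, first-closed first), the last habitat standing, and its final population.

Closure order: Ashgrove, Greywater, Briarlake, Fernhollow, Elkhorn, Ironridge
Last habitat: Juniper with 107 animals

Round 1: Ashgrove=25 Briarlake=23 Elkhorn=9 Fernhollow=17 Greywater=24 Ironridge=5 Juniper=4 → close Ashgrove (overflow 19)
  25÷6 = 4 each, +1 to first 1
Round 2: Briarlake=28 Elkhorn=13 Fernhollow=21 Greywater=28 Ironridge=9 Juniper=8 → close Greywater (overflow 21)
  28÷5 = 5 each, +1 to first 3
Round 3: Briarlake=34 Elkhorn=19 Fernhollow=27 Ironridge=14 Juniper=13 → close Briarlake (overflow 25)
  34÷4 = 8 each, +1 to first 2
Round 4: Elkhorn=28 Fernhollow=36 Ironridge=22 Juniper=21 → close Fernhollow (overflow 27)
  36÷3 = 12 each, +1 to first 0
Round 5: Elkhorn=40 Ironridge=34 Juniper=33 → close Elkhorn (overflow 29)
  40÷2 = 20 each, +1 to first 0
Round 6: Ironridge=54 Juniper=53 → close Ironridge (overflow 44)
  54÷1 = 54 each, +1 to first 0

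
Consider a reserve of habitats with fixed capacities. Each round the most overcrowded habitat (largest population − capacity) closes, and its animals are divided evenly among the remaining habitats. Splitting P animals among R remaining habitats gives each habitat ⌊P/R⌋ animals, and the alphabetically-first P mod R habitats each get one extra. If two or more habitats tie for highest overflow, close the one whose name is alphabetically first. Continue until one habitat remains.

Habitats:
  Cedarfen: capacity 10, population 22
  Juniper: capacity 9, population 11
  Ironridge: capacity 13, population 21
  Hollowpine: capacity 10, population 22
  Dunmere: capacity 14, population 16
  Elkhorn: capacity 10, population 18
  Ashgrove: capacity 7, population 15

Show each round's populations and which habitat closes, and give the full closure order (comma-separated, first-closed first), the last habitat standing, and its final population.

Round 1: Ashgrove=15 Cedarfen=22 Dunmere=16 Elkhorn=18 Hollowpine=22 Ironridge=21 Juniper=11 → close Cedarfen (overflow 12)
  22÷6 = 3 each, +1 to first 4
Round 2: Ashgrove=19 Dunmere=20 Elkhorn=22 Hollowpine=26 Ironridge=24 Juniper=14 → close Hollowpine (overflow 16)
  26÷5 = 5 each, +1 to first 1
Round 3: Ashgrove=25 Dunmere=25 Elkhorn=27 Ironridge=29 Juniper=19 → close Ashgrove (overflow 18)
  25÷4 = 6 each, +1 to first 1
Round 4: Dunmere=32 Elkhorn=33 Ironridge=35 Juniper=25 → close Elkhorn (overflow 23)
  33÷3 = 11 each, +1 to first 0
Round 5: Dunmere=43 Ironridge=46 Juniper=36 → close Ironridge (overflow 33)
  46÷2 = 23 each, +1 to first 0
Round 6: Dunmere=66 Juniper=59 → close Dunmere (overflow 52)
  66÷1 = 66 each, +1 to first 0

Closure order: Cedarfen, Hollowpine, Ashgrove, Elkhorn, Ironridge, Dunmere
Last habitat: Juniper with 125 animals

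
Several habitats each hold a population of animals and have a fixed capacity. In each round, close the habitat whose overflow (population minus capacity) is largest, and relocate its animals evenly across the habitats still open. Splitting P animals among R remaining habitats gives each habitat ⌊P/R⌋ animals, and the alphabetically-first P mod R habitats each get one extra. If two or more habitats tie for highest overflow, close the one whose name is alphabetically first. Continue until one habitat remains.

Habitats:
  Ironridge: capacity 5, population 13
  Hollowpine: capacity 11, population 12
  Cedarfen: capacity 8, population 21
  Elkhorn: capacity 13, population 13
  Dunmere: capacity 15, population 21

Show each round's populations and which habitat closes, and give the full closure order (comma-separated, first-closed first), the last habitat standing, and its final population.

Closure order: Cedarfen, Ironridge, Dunmere, Elkhorn
Last habitat: Hollowpine with 80 animals

Round 1: Cedarfen=21 Dunmere=21 Elkhorn=13 Hollowpine=12 Ironridge=13 → close Cedarfen (overflow 13)
  21÷4 = 5 each, +1 to first 1
Round 2: Dunmere=27 Elkhorn=18 Hollowpine=17 Ironridge=18 → close Ironridge (overflow 13)
  18÷3 = 6 each, +1 to first 0
Round 3: Dunmere=33 Elkhorn=24 Hollowpine=23 → close Dunmere (overflow 18)
  33÷2 = 16 each, +1 to first 1
Round 4: Elkhorn=41 Hollowpine=39 → close Elkhorn (overflow 28)
  41÷1 = 41 each, +1 to first 0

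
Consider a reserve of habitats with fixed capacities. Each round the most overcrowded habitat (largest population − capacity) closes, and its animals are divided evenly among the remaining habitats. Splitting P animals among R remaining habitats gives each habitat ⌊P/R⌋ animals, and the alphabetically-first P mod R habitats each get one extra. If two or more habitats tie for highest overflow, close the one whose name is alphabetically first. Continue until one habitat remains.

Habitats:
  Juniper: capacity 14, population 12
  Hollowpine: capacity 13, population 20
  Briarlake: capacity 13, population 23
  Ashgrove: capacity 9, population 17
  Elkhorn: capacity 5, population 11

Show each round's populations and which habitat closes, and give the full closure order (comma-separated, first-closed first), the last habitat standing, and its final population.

Closure order: Briarlake, Ashgrove, Hollowpine, Elkhorn
Last habitat: Juniper with 83 animals

Round 1: Ashgrove=17 Briarlake=23 Elkhorn=11 Hollowpine=20 Juniper=12 → close Briarlake (overflow 10)
  23÷4 = 5 each, +1 to first 3
Round 2: Ashgrove=23 Elkhorn=17 Hollowpine=26 Juniper=17 → close Ashgrove (overflow 14)
  23÷3 = 7 each, +1 to first 2
Round 3: Elkhorn=25 Hollowpine=34 Juniper=24 → close Hollowpine (overflow 21)
  34÷2 = 17 each, +1 to first 0
Round 4: Elkhorn=42 Juniper=41 → close Elkhorn (overflow 37)
  42÷1 = 42 each, +1 to first 0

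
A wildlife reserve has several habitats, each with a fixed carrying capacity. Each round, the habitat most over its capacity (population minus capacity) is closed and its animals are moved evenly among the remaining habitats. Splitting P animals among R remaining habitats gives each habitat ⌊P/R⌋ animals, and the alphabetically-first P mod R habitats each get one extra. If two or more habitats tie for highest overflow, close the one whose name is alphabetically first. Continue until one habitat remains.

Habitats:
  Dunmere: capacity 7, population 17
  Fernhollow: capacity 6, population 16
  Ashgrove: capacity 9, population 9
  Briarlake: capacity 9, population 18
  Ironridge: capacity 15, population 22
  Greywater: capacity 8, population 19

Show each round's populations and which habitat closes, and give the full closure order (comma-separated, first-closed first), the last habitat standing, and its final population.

Round 1: Ashgrove=9 Briarlake=18 Dunmere=17 Fernhollow=16 Greywater=19 Ironridge=22 → close Greywater (overflow 11)
  19÷5 = 3 each, +1 to first 4
Round 2: Ashgrove=13 Briarlake=22 Dunmere=21 Fernhollow=20 Ironridge=25 → close Dunmere (overflow 14)
  21÷4 = 5 each, +1 to first 1
Round 3: Ashgrove=19 Briarlake=27 Fernhollow=25 Ironridge=30 → close Fernhollow (overflow 19)
  25÷3 = 8 each, +1 to first 1
Round 4: Ashgrove=28 Briarlake=35 Ironridge=38 → close Briarlake (overflow 26)
  35÷2 = 17 each, +1 to first 1
Round 5: Ashgrove=46 Ironridge=55 → close Ironridge (overflow 40)
  55÷1 = 55 each, +1 to first 0

Closure order: Greywater, Dunmere, Fernhollow, Briarlake, Ironridge
Last habitat: Ashgrove with 101 animals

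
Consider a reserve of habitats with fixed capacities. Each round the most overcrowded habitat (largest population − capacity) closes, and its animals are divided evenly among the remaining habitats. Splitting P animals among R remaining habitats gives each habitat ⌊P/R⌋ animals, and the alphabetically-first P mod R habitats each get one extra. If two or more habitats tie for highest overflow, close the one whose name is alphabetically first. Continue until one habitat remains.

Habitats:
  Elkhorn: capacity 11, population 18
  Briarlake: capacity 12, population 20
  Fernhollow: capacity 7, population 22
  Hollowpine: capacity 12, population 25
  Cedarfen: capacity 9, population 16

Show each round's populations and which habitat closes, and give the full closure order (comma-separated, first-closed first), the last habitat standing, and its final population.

Closure order: Fernhollow, Hollowpine, Briarlake, Cedarfen
Last habitat: Elkhorn with 101 animals

Round 1: Briarlake=20 Cedarfen=16 Elkhorn=18 Fernhollow=22 Hollowpine=25 → close Fernhollow (overflow 15)
  22÷4 = 5 each, +1 to first 2
Round 2: Briarlake=26 Cedarfen=22 Elkhorn=23 Hollowpine=30 → close Hollowpine (overflow 18)
  30÷3 = 10 each, +1 to first 0
Round 3: Briarlake=36 Cedarfen=32 Elkhorn=33 → close Briarlake (overflow 24)
  36÷2 = 18 each, +1 to first 0
Round 4: Cedarfen=50 Elkhorn=51 → close Cedarfen (overflow 41)
  50÷1 = 50 each, +1 to first 0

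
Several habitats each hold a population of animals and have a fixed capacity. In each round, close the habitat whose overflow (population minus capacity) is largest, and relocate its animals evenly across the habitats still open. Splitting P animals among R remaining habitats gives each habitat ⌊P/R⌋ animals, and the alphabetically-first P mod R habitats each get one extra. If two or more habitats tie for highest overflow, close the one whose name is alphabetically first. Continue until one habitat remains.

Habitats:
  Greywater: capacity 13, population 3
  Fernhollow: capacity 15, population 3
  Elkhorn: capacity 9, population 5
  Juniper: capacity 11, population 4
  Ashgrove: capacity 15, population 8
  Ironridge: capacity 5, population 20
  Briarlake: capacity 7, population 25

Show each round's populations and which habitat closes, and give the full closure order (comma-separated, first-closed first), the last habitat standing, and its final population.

Round 1: Ashgrove=8 Briarlake=25 Elkhorn=5 Fernhollow=3 Greywater=3 Ironridge=20 Juniper=4 → close Briarlake (overflow 18)
  25÷6 = 4 each, +1 to first 1
Round 2: Ashgrove=13 Elkhorn=9 Fernhollow=7 Greywater=7 Ironridge=24 Juniper=8 → close Ironridge (overflow 19)
  24÷5 = 4 each, +1 to first 4
Round 3: Ashgrove=18 Elkhorn=14 Fernhollow=12 Greywater=12 Juniper=12 → close Elkhorn (overflow 5)
  14÷4 = 3 each, +1 to first 2
Round 4: Ashgrove=22 Fernhollow=16 Greywater=15 Juniper=15 → close Ashgrove (overflow 7)
  22÷3 = 7 each, +1 to first 1
Round 5: Fernhollow=24 Greywater=22 Juniper=22 → close Juniper (overflow 11)
  22÷2 = 11 each, +1 to first 0
Round 6: Fernhollow=35 Greywater=33 → close Fernhollow (overflow 20)
  35÷1 = 35 each, +1 to first 0

Closure order: Briarlake, Ironridge, Elkhorn, Ashgrove, Juniper, Fernhollow
Last habitat: Greywater with 68 animals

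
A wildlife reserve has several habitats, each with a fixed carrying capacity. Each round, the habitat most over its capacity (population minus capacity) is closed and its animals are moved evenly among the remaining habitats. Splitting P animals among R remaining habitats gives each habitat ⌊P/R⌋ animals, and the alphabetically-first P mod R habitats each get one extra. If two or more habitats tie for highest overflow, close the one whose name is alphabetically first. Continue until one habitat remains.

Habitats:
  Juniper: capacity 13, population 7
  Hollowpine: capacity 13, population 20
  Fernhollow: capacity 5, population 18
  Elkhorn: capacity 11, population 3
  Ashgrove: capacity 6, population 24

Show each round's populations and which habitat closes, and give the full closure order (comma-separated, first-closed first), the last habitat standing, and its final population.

Closure order: Ashgrove, Fernhollow, Hollowpine, Juniper
Last habitat: Elkhorn with 72 animals

Round 1: Ashgrove=24 Elkhorn=3 Fernhollow=18 Hollowpine=20 Juniper=7 → close Ashgrove (overflow 18)
  24÷4 = 6 each, +1 to first 0
Round 2: Elkhorn=9 Fernhollow=24 Hollowpine=26 Juniper=13 → close Fernhollow (overflow 19)
  24÷3 = 8 each, +1 to first 0
Round 3: Elkhorn=17 Hollowpine=34 Juniper=21 → close Hollowpine (overflow 21)
  34÷2 = 17 each, +1 to first 0
Round 4: Elkhorn=34 Juniper=38 → close Juniper (overflow 25)
  38÷1 = 38 each, +1 to first 0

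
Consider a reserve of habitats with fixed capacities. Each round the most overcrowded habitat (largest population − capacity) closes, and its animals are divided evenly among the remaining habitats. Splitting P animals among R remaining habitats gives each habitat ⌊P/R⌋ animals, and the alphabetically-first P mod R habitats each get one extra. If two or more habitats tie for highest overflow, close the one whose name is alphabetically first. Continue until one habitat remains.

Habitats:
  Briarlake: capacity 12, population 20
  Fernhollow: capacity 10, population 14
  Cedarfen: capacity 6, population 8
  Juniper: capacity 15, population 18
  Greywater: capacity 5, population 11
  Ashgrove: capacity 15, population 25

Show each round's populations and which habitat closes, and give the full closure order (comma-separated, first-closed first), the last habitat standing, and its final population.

Round 1: Ashgrove=25 Briarlake=20 Cedarfen=8 Fernhollow=14 Greywater=11 Juniper=18 → close Ashgrove (overflow 10)
  25÷5 = 5 each, +1 to first 0
Round 2: Briarlake=25 Cedarfen=13 Fernhollow=19 Greywater=16 Juniper=23 → close Briarlake (overflow 13)
  25÷4 = 6 each, +1 to first 1
Round 3: Cedarfen=20 Fernhollow=25 Greywater=22 Juniper=29 → close Greywater (overflow 17)
  22÷3 = 7 each, +1 to first 1
Round 4: Cedarfen=28 Fernhollow=32 Juniper=36 → close Cedarfen (overflow 22)
  28÷2 = 14 each, +1 to first 0
Round 5: Fernhollow=46 Juniper=50 → close Fernhollow (overflow 36)
  46÷1 = 46 each, +1 to first 0

Closure order: Ashgrove, Briarlake, Greywater, Cedarfen, Fernhollow
Last habitat: Juniper with 96 animals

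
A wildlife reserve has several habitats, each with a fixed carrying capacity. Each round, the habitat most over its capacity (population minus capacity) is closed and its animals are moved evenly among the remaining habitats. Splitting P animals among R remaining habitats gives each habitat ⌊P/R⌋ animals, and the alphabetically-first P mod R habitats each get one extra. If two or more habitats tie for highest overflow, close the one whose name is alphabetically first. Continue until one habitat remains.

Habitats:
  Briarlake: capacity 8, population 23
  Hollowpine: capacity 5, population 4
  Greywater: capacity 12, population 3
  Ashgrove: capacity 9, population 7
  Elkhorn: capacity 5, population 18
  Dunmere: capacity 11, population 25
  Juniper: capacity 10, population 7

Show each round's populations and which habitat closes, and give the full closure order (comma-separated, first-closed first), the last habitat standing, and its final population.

Round 1: Ashgrove=7 Briarlake=23 Dunmere=25 Elkhorn=18 Greywater=3 Hollowpine=4 Juniper=7 → close Briarlake (overflow 15)
  23÷6 = 3 each, +1 to first 5
Round 2: Ashgrove=11 Dunmere=29 Elkhorn=22 Greywater=7 Hollowpine=8 Juniper=10 → close Dunmere (overflow 18)
  29÷5 = 5 each, +1 to first 4
Round 3: Ashgrove=17 Elkhorn=28 Greywater=13 Hollowpine=14 Juniper=15 → close Elkhorn (overflow 23)
  28÷4 = 7 each, +1 to first 0
Round 4: Ashgrove=24 Greywater=20 Hollowpine=21 Juniper=22 → close Hollowpine (overflow 16)
  21÷3 = 7 each, +1 to first 0
Round 5: Ashgrove=31 Greywater=27 Juniper=29 → close Ashgrove (overflow 22)
  31÷2 = 15 each, +1 to first 1
Round 6: Greywater=43 Juniper=44 → close Juniper (overflow 34)
  44÷1 = 44 each, +1 to first 0

Closure order: Briarlake, Dunmere, Elkhorn, Hollowpine, Ashgrove, Juniper
Last habitat: Greywater with 87 animals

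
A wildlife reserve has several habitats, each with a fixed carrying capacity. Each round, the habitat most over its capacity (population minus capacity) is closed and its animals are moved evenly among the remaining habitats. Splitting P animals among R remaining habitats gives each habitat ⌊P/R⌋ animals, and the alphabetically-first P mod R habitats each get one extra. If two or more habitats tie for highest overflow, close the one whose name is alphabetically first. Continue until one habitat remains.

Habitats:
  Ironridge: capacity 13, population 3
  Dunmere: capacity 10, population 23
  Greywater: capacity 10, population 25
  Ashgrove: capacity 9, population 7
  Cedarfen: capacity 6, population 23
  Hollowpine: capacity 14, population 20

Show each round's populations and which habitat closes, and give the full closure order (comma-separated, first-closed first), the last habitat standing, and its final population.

Round 1: Ashgrove=7 Cedarfen=23 Dunmere=23 Greywater=25 Hollowpine=20 Ironridge=3 → close Cedarfen (overflow 17)
  23÷5 = 4 each, +1 to first 3
Round 2: Ashgrove=12 Dunmere=28 Greywater=30 Hollowpine=24 Ironridge=7 → close Greywater (overflow 20)
  30÷4 = 7 each, +1 to first 2
Round 3: Ashgrove=20 Dunmere=36 Hollowpine=31 Ironridge=14 → close Dunmere (overflow 26)
  36÷3 = 12 each, +1 to first 0
Round 4: Ashgrove=32 Hollowpine=43 Ironridge=26 → close Hollowpine (overflow 29)
  43÷2 = 21 each, +1 to first 1
Round 5: Ashgrove=54 Ironridge=47 → close Ashgrove (overflow 45)
  54÷1 = 54 each, +1 to first 0

Closure order: Cedarfen, Greywater, Dunmere, Hollowpine, Ashgrove
Last habitat: Ironridge with 101 animals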